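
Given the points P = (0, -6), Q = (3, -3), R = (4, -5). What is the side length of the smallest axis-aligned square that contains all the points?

The bounding box has width 4 and height 3.
An axis-aligned square enclosing the set must have side ≥ max(width, height).
So the minimum side is max(4, 3) = 4.

4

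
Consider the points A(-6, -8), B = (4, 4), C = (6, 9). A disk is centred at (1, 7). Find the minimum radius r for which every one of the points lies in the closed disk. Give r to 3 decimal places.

16.553

The required radius is the distance from (1, 7) to the farthest point.
Squared distances: 274, 18, 29.
Maximum is 274, attained at A.
r = √274 ≈ 16.553.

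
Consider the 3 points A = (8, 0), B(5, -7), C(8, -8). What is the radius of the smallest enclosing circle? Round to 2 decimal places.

4.01

Side lengths²: AB² = 58, AC² = 64, BC² = 10.
Since AC² = 64 < 58 + 10 = 68, the triangle is acute, so the smallest enclosing circle is the circumcircle.
Circumcentre = (23/3, -4), r² = 145/9.
r = √(145/9) ≈ 4.01.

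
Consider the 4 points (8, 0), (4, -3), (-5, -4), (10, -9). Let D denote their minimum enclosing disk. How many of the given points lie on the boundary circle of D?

The minimum enclosing circle of a finite set is fixed by two of the points (as a diameter) or three (as a circumcircle).
The minimum enclosing circle is determined by three boundary points: (8, 0), (-5, -4), (10, -9).
Their circumcentre is (2.7, -5.9) with r² = 62.9.
The farthest remaining point (4, -3) is at distance² 10.1 ≤ 62.9.
The points at distance exactly r from the centre are (8, 0), (-5, -4), (10, -9) — 3 points.

3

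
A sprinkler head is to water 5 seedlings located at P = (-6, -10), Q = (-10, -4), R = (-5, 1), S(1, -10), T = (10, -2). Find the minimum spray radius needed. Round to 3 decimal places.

A smallest enclosing disk is always determined by at most three of the input points on its boundary.
The farthest pair is Q–T with squared distance 404. The circle on this segment as diameter has centre (0, -3) and r² = 404/4 = 101.
Check P: distance² to centre = 85 ≤ 101, so it lies inside.
All remaining points lie in this disk, and no smaller disk contains both endpoints, so this is the minimum enclosing circle.
r = √101 ≈ 10.050.

10.050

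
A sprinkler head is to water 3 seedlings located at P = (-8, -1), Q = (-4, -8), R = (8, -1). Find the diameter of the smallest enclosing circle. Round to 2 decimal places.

16.00

Side lengths²: PQ² = 65, PR² = 256, QR² = 193.
Since PR² = 256 < 193 + 65 = 258, the triangle is acute, so the smallest enclosing circle is the circumcircle.
Circumcentre = (0, -15/14), r² = 12545/196.
Diameter = 2r = 2√(12545/196) ≈ 16.00.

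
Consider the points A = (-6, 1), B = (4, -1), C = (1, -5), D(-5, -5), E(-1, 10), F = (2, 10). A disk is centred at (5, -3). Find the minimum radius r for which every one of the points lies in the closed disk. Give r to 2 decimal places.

The required radius is the distance from (5, -3) to the farthest point.
Squared distances: 137, 5, 20, 104, 205, 178.
Maximum is 205, attained at E.
r = √205 ≈ 14.32.

14.32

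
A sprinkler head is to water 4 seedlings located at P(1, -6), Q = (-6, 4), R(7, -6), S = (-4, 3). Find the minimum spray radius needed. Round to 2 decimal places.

8.20

The farthest pair is Q–R with squared distance 269. The circle on this segment as diameter has centre (0.5, -1) and r² = 269/4 = 67.25.
Check P: distance² to centre = 25.25 ≤ 67.25, so it lies inside.
All remaining points lie in this disk, and no smaller disk contains both endpoints, so this is the minimum enclosing circle.
r = √(67.25) ≈ 8.20.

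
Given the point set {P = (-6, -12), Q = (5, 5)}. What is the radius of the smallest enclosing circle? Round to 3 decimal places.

The smallest circle enclosing two points has them as diameter endpoints.
Centre = midpoint = (-0.5, -3.5); r² = |PQ|²/4 = 410/4 = 102.5.
r = √(102.5) ≈ 10.124.

10.124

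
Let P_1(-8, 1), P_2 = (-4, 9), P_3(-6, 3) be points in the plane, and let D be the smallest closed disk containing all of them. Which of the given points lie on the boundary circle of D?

P_1, P_2

Side lengths²: P_1P_2² = 80, P_1P_3² = 8, P_2P_3² = 40.
Since P_1P_2² = 80 ≥ 40 + 8 = 48, the angle opposite P_1P_2 is not acute, so the smallest enclosing circle has P_1P_2 as diameter.
Centre = midpoint of P_1P_2 = (-6, 5), r² = 80/4 = 20.
The points at distance exactly r from the centre are P_1, P_2 — 2 points.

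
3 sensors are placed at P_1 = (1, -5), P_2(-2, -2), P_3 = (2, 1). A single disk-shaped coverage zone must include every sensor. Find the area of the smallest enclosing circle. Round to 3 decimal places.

29.653

Side lengths²: P_1P_2² = 18, P_1P_3² = 37, P_2P_3² = 25.
Since P_1P_3² = 37 < 25 + 18 = 43, the triangle is acute, so the smallest enclosing circle is the circumcircle.
Circumcentre = (15/14, -27/14), r² = 925/98.
Area = π·r² = π·925/98 ≈ 29.653.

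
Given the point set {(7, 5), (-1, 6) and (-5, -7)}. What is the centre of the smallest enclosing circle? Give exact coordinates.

Call the three points A, B, C in the order given.
Side lengths²: AB² = 65, AC² = 288, BC² = 185.
Since AC² = 288 ≥ 185 + 65 = 250, the angle opposite AC is not acute, so the smallest enclosing circle has AC as diameter.
Centre = midpoint of AC = (1, -1), r² = 288/4 = 72.
Centre = (1, -1).

(1, -1)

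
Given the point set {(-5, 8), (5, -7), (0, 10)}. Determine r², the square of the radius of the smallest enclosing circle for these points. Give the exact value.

59189/722

Call the three points A, B, C in the order given.
Side lengths²: AB² = 325, AC² = 29, BC² = 314.
Since AB² = 325 < 314 + 29 = 343, the triangle is acute, so the smallest enclosing circle is the circumcircle.
Circumcentre = (27/38, 37/38), r² = 59189/722.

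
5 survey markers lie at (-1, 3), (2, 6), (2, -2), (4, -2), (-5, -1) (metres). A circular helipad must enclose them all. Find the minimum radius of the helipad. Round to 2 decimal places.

5.28

A smallest enclosing disk is always determined by at most three of the input points on its boundary.
The minimum enclosing circle is determined by three boundary points: (2, 6), (4, -2), (-5, -1).
Their circumcentre is (-0.2, 1.2) with r² = 27.88.
The farthest remaining point (2, -2) is at distance² 15.08 ≤ 27.88.
r = √(27.88) ≈ 5.28.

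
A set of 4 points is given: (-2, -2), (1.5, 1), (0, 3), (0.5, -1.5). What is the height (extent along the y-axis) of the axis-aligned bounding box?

5

max y = 3, min y = -2, so height = 5.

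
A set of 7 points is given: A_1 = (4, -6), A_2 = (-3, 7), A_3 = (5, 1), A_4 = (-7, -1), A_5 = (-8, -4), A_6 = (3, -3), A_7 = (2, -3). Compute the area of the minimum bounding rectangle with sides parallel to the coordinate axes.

x ranges over [-8, 5], width 13.
y ranges over [-6, 7], height 13.
Area = 13 × 13 = 169.

169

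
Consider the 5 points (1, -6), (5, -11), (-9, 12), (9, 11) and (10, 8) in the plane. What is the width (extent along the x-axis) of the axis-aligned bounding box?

max x = 10, min x = -9, so width = 19.

19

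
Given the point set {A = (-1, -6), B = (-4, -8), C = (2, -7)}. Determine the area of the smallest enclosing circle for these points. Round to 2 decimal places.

29.06

Side lengths²: AB² = 13, AC² = 10, BC² = 37.
Since BC² = 37 ≥ 13 + 10 = 23, the angle opposite BC is not acute, so the smallest enclosing circle has BC as diameter.
Centre = midpoint of BC = (-1, -7.5), r² = 37/4 = 9.25.
Area = π·r² = π·9.25 ≈ 29.06.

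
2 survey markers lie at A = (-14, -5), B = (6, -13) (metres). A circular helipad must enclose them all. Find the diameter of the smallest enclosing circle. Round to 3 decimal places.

The smallest circle enclosing two points has them as diameter endpoints.
Centre = midpoint = (-4, -9); r² = |AB|²/4 = 464/4 = 116.
Diameter = 2r = 2√116 ≈ 21.541.

21.541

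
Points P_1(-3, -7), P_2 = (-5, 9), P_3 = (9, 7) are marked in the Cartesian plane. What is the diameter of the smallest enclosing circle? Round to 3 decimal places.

19.113

Side lengths²: P_1P_2² = 260, P_1P_3² = 340, P_2P_3² = 200.
Since P_1P_3² = 340 < 260 + 200 = 460, the triangle is acute, so the smallest enclosing circle is the circumcircle.
Circumcentre = (12/11, 18/11), r² = 11050/121.
Diameter = 2r = 2√(11050/121) ≈ 19.113.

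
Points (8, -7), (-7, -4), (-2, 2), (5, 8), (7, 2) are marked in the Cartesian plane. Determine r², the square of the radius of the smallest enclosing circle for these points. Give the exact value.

By Welzl's lemma the MEC is supported by two points (diametrically opposite) or three points (on a circumcircle).
The minimum enclosing circle is determined by three boundary points: (8, -7), (-7, -4), (5, 8).
Their circumcentre is (1.5, -0.5) with r² = 84.5.
The farthest remaining point (7, 2) is at distance² 36.5 ≤ 84.5.

84.5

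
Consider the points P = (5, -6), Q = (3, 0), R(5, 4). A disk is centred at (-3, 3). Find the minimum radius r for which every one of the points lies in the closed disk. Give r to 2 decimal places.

12.04

The required radius is the distance from (-3, 3) to the farthest point.
Squared distances: 145, 45, 65.
Maximum is 145, attained at P.
r = √145 ≈ 12.04.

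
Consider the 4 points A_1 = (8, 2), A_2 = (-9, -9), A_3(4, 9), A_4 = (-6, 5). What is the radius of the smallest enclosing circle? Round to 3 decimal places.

11.102

By Welzl's lemma the MEC is supported by two points (diametrically opposite) or three points (on a circumcircle).
The farthest pair is A_2–A_3 with squared distance 493. The circle on this segment as diameter has centre (-2.5, 0) and r² = 493/4 = 123.25.
Check A_1: distance² to centre = 114.25 ≤ 123.25, so it lies inside.
All remaining points lie in this disk, and no smaller disk contains both endpoints, so this is the minimum enclosing circle.
r = √(123.25) ≈ 11.102.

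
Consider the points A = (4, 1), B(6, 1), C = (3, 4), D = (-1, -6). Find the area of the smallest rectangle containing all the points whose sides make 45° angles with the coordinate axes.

In coordinates u = x + y, v = x − y the rectangle is axis-aligned; the map (x,y)→(u,v) scales areas by 2.
u-values: 5, 7, 7, -7; range = 7 − (-7) = 14.
v-values: 3, 5, -1, 5; range = 5 − (-1) = 6.
Area = (14 × 6) / 2 = 42.

42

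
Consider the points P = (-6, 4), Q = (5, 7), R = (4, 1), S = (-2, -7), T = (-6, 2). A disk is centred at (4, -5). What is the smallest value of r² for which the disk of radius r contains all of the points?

The required radius is the distance from (4, -5) to the farthest point.
Squared distances: 181, 145, 36, 40, 149.
Maximum is 181, attained at P.

181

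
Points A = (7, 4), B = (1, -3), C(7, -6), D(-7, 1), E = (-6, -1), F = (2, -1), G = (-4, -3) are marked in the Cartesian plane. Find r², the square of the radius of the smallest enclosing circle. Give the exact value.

The minimum enclosing circle of a finite set is fixed by two of the points (as a diameter) or three (as a circumcircle).
The minimum enclosing circle is determined by three boundary points: A, C, D.
Their circumcentre is (0.75, -1) with r² = 64.0625.
The farthest remaining point E is at distance² 45.5625 ≤ 64.0625.

64.0625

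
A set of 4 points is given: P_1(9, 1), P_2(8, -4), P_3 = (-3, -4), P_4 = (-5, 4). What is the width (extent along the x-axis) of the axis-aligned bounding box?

max x = 9, min x = -5, so width = 14.

14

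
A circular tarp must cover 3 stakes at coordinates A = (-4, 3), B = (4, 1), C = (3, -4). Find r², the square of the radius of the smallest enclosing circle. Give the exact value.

24.5

Side lengths²: AB² = 68, AC² = 98, BC² = 26.
Since AC² = 98 ≥ 68 + 26 = 94, the angle opposite AC is not acute, so the smallest enclosing circle has AC as diameter.
Centre = midpoint of AC = (-0.5, -0.5), r² = 98/4 = 24.5.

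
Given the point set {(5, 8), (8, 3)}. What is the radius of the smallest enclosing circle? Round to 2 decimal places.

The smallest circle enclosing two points has them as diameter endpoints.
Centre = midpoint = (6.5, 5.5); r² = |(5, 8)−(8, 3)|²/4 = 34/4 = 8.5.
r = √(8.5) ≈ 2.92.

2.92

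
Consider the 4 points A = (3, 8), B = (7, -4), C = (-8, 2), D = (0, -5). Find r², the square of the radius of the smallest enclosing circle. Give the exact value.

The minimum enclosing circle of a finite set is fixed by two of the points (as a diameter) or three (as a circumcircle).
The minimum enclosing circle is determined by three boundary points: A, B, C.
Their circumcentre is (1/26, 9/26) with r² = 22765/338.
The farthest remaining point D is at distance² 9661/338 ≤ 22765/338.

22765/338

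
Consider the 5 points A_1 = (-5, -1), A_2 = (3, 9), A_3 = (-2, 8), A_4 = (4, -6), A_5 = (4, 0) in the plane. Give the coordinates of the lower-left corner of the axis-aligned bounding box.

x-range [-5, 4], y-range [-6, 9].
The lower-left corner is (-5, -6).

(-5, -6)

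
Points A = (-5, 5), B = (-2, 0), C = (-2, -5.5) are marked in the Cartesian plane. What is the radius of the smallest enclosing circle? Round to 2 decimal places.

5.46

Side lengths²: AB² = 34, AC² = 119.25, BC² = 30.25.
Since AC² = 119.25 ≥ 34 + 30.25 = 64.25, the angle opposite AC is not acute, so the smallest enclosing circle has AC as diameter.
Centre = midpoint of AC = (-3.5, -0.25), r² = 119.25/4 = 29.8125.
r = √(29.8125) ≈ 5.46.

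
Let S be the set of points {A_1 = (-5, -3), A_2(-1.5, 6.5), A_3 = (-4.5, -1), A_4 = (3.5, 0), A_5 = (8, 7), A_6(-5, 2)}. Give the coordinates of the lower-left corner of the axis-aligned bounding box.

(-5, -3)

x-range [-5, 8], y-range [-3, 7].
The lower-left corner is (-5, -3).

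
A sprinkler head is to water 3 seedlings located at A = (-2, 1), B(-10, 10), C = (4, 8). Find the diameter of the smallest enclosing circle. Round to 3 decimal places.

14.273

Side lengths²: AB² = 145, AC² = 85, BC² = 200.
Since BC² = 200 < 145 + 85 = 230, the triangle is acute, so the smallest enclosing circle is the circumcircle.
Circumcentre = (-69/22, 177/22), r² = 12325/242.
Diameter = 2r = 2√(12325/242) ≈ 14.273.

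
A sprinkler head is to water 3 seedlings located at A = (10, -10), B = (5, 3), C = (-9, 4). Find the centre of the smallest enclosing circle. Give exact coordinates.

Side lengths²: AB² = 194, AC² = 557, BC² = 197.
Since AC² = 557 ≥ 197 + 194 = 391, the angle opposite AC is not acute, so the smallest enclosing circle has AC as diameter.
Centre = midpoint of AC = (0.5, -3), r² = 557/4 = 139.25.
Centre = (0.5, -3).

(0.5, -3)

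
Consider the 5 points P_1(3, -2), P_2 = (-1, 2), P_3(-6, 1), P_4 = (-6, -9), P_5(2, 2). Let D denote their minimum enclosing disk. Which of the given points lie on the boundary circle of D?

A smallest enclosing disk is always determined by at most three of the input points on its boundary.
The farthest pair is P_4–P_5 with squared distance 185. The circle on this segment as diameter has centre (-2, -3.5) and r² = 185/4 = 46.25.
Check P_1: distance² to centre = 27.25 ≤ 46.25, so it lies inside.
All remaining points lie in this disk, and no smaller disk contains both endpoints, so this is the minimum enclosing circle.
The points at distance exactly r from the centre are P_4, P_5 — 2 points.

P_4, P_5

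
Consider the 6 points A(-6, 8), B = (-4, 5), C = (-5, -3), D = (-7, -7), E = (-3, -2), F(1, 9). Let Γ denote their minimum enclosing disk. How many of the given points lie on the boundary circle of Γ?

The farthest pair is D–F with squared distance 320. The circle on this segment as diameter has centre (-3, 1) and r² = 320/4 = 80.
Check A: distance² to centre = 58 ≤ 80, so it lies inside.
All remaining points lie in this disk, and no smaller disk contains both endpoints, so this is the minimum enclosing circle.
The points at distance exactly r from the centre are D, F — 2 points.

2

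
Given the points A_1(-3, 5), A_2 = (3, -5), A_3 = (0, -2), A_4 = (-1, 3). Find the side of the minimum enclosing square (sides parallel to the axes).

10

The bounding box has width 6 and height 10.
An axis-aligned square enclosing the set must have side ≥ max(width, height).
So the minimum side is max(6, 10) = 10.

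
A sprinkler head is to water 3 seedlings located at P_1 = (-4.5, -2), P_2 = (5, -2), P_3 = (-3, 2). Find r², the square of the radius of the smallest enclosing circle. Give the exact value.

Side lengths²: P_1P_2² = 90.25, P_1P_3² = 18.25, P_2P_3² = 80.
Since P_1P_2² = 90.25 < 80 + 18.25 = 98.25, the triangle is acute, so the smallest enclosing circle is the circumcircle.
Circumcentre = (0.25, -1.5), r² = 22.8125.

22.8125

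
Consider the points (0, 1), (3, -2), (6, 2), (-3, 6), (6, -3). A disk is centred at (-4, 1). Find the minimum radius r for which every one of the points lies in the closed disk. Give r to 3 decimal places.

The required radius is the distance from (-4, 1) to the farthest point.
Squared distances: 16, 58, 101, 26, 116.
Maximum is 116, attained at (6, -3).
r = √116 ≈ 10.770.

10.770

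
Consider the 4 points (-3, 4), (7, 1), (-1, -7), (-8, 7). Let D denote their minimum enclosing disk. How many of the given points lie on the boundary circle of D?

3

A smallest enclosing disk is always determined by at most three of the input points on its boundary.
The minimum enclosing circle is determined by three boundary points: (7, 1), (-1, -7), (-8, 7).
Their circumcentre is (-1.5, 1.5) with r² = 72.5.
The farthest remaining point (-3, 4) is at distance² 8.5 ≤ 72.5.
The points at distance exactly r from the centre are (7, 1), (-1, -7), (-8, 7) — 3 points.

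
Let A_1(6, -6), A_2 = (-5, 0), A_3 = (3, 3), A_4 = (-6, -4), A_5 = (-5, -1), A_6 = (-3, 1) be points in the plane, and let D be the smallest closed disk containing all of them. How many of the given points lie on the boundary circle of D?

3

The minimum enclosing circle of a finite set is fixed by two of the points (as a diameter) or three (as a circumcircle).
The minimum enclosing circle is determined by three boundary points: A_1, A_3, A_4.
Their circumcentre is (6/17, -49/17) with r² = 12025/289.
The farthest remaining point A_2 is at distance² 10682/289 ≤ 12025/289.
The points at distance exactly r from the centre are A_1, A_3, A_4 — 3 points.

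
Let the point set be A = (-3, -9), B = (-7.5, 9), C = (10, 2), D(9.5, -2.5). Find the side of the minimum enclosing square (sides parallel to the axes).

18

The bounding box has width 17.5 and height 18.
An axis-aligned square enclosing the set must have side ≥ max(width, height).
So the minimum side is max(17.5, 18) = 18.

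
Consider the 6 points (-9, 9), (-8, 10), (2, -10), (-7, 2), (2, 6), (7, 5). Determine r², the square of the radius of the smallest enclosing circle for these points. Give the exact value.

125

The farthest pair is (-8, 10)–(2, -10) with squared distance 500. The circle on this segment as diameter has centre (-3, 0) and r² = 500/4 = 125.
Check (-9, 9): distance² to centre = 117 ≤ 125, so it lies inside.
All remaining points lie in this disk, and no smaller disk contains both endpoints, so this is the minimum enclosing circle.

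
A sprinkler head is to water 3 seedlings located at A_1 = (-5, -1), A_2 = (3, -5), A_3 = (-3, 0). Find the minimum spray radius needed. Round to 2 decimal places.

Side lengths²: A_1A_2² = 80, A_1A_3² = 5, A_2A_3² = 61.
Since A_1A_2² = 80 ≥ 61 + 5 = 66, the angle opposite A_1A_2 is not acute, so the smallest enclosing circle has A_1A_2 as diameter.
Centre = midpoint of A_1A_2 = (-1, -3), r² = 80/4 = 20.
r = √20 ≈ 4.47.

4.47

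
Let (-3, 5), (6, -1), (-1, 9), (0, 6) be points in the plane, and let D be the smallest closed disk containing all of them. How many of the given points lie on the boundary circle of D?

The minimum enclosing circle of a finite set is fixed by two of the points (as a diameter) or three (as a circumcircle).
The farthest pair is (6, -1)–(-1, 9) with squared distance 149. The circle on this segment as diameter has centre (2.5, 4) and r² = 149/4 = 37.25.
Check (-3, 5): distance² to centre = 31.25 ≤ 37.25, so it lies inside.
All remaining points lie in this disk, and no smaller disk contains both endpoints, so this is the minimum enclosing circle.
The points at distance exactly r from the centre are (6, -1), (-1, 9) — 2 points.

2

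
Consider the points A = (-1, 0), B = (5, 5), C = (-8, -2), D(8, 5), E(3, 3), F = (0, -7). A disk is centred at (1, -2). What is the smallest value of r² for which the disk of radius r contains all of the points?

98

The required radius is the distance from (1, -2) to the farthest point.
Squared distances: 8, 65, 81, 98, 29, 26.
Maximum is 98, attained at D.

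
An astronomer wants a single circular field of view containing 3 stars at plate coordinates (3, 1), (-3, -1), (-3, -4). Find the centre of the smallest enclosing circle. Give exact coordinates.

(0, -1.5)

Call the three points A, B, C in the order given.
Side lengths²: AB² = 40, AC² = 61, BC² = 9.
Since AC² = 61 ≥ 40 + 9 = 49, the angle opposite AC is not acute, so the smallest enclosing circle has AC as diameter.
Centre = midpoint of AC = (0, -1.5), r² = 61/4 = 15.25.
Centre = (0, -1.5).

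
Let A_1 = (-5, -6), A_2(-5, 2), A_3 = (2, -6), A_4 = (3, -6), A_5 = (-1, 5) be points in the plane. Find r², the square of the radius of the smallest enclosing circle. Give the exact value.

The minimum enclosing circle is determined by three boundary points: A_1, A_4, A_5.
Their circumcentre is (-1, -27/22) with r² = 18769/484.
The farthest remaining point A_3 is at distance² 15381/484 ≤ 18769/484.

18769/484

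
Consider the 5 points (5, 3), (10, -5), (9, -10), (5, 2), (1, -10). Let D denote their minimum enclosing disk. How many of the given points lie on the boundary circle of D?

The minimum enclosing circle is determined by three boundary points: (5, 3), (9, -10), (1, -10).
Their circumcentre is (5, -107/26) with r² = 34225/676.
The farthest remaining point (5, 2) is at distance² 25281/676 ≤ 34225/676.
The points at distance exactly r from the centre are (5, 3), (9, -10), (1, -10) — 3 points.

3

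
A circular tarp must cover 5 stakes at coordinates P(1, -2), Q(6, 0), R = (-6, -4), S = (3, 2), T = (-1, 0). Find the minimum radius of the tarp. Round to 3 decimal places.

6.325

A smallest enclosing disk is always determined by at most three of the input points on its boundary.
The farthest pair is Q–R with squared distance 160. The circle on this segment as diameter has centre (0, -2) and r² = 160/4 = 40.
Check P: distance² to centre = 1 ≤ 40, so it lies inside.
All remaining points lie in this disk, and no smaller disk contains both endpoints, so this is the minimum enclosing circle.
r = √40 ≈ 6.325.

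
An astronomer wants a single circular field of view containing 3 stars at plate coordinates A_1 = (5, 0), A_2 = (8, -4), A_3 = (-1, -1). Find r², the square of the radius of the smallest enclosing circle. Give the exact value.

Side lengths²: A_1A_2² = 25, A_1A_3² = 37, A_2A_3² = 90.
Since A_2A_3² = 90 ≥ 37 + 25 = 62, the angle opposite A_2A_3 is not acute, so the smallest enclosing circle has A_2A_3 as diameter.
Centre = midpoint of A_2A_3 = (3.5, -2.5), r² = 90/4 = 22.5.

22.5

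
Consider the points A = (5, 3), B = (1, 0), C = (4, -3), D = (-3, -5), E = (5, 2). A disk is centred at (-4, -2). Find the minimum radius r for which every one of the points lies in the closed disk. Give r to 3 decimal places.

The required radius is the distance from (-4, -2) to the farthest point.
Squared distances: 106, 29, 65, 10, 97.
Maximum is 106, attained at A.
r = √106 ≈ 10.296.

10.296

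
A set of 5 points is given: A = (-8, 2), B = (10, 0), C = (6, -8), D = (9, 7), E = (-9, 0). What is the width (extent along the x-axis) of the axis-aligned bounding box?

max x = 10, min x = -9, so width = 19.

19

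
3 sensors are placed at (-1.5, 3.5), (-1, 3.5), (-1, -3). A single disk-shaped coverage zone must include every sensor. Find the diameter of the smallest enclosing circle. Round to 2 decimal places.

6.52

Call the three points A, B, C in the order given.
Side lengths²: AB² = 0.25, AC² = 42.5, BC² = 42.25.
Since AC² = 42.5 ≥ 42.25 + 0.25 = 42.5, the angle opposite AC is not acute, so the smallest enclosing circle has AC as diameter.
Centre = midpoint of AC = (-1.25, 0.25), r² = 42.5/4 = 10.625.
Diameter = 2r = 2√(10.625) ≈ 6.52.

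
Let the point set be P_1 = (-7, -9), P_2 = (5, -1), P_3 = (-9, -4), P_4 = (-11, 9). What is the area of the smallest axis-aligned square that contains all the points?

324

The bounding box has width 16 and height 18.
An axis-aligned square enclosing the set must have side ≥ max(width, height).
So the minimum side is max(16, 18) = 18.
Area = 18² = 324.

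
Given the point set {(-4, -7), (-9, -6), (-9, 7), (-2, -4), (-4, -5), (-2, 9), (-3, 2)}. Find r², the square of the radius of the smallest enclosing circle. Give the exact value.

115765/1681

A smallest enclosing disk is always determined by at most three of the input points on its boundary.
The minimum enclosing circle is determined by three boundary points: (-4, -7), (-9, -6), (-2, 9).
Their circumcentre is (-203/41, 51/41) with r² = 115765/1681.
The farthest remaining point (-9, 7) is at distance² 83252/1681 ≤ 115765/1681.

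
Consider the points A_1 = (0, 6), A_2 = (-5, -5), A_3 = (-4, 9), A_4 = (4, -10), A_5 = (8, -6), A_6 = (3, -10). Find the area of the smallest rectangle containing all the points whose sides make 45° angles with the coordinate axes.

In coordinates u = x + y, v = x − y the rectangle is axis-aligned; the map (x,y)→(u,v) scales areas by 2.
u-values: 6, -10, 5, -6, 2, -7; range = 6 − (-10) = 16.
v-values: -6, 0, -13, 14, 14, 13; range = 14 − (-13) = 27.
Area = (16 × 27) / 2 = 216.

216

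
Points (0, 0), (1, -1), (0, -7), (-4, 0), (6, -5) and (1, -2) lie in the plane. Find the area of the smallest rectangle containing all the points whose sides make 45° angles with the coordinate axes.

60

In coordinates u = x + y, v = x − y the rectangle is axis-aligned; the map (x,y)→(u,v) scales areas by 2.
u-values: 0, 0, -7, -4, 1, -1; range = 1 − (-7) = 8.
v-values: 0, 2, 7, -4, 11, 3; range = 11 − (-4) = 15.
Area = (8 × 15) / 2 = 60.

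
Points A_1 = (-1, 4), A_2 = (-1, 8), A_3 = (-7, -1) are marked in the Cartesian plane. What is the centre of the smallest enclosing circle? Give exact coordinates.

Side lengths²: A_1A_2² = 16, A_1A_3² = 61, A_2A_3² = 117.
Since A_2A_3² = 117 ≥ 61 + 16 = 77, the angle opposite A_2A_3 is not acute, so the smallest enclosing circle has A_2A_3 as diameter.
Centre = midpoint of A_2A_3 = (-4, 3.5), r² = 117/4 = 29.25.
Centre = (-4, 3.5).

(-4, 3.5)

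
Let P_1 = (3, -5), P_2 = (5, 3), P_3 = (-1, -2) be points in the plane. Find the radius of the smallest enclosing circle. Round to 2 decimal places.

Side lengths²: P_1P_2² = 68, P_1P_3² = 25, P_2P_3² = 61.
Since P_1P_2² = 68 < 61 + 25 = 86, the triangle is acute, so the smallest enclosing circle is the circumcircle.
Circumcentre = (58/19, -29/38), r² = 25925/1444.
r = √(25925/1444) ≈ 4.24.

4.24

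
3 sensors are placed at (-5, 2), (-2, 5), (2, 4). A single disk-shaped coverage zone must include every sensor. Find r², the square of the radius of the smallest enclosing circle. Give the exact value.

Call the three points A, B, C in the order given.
Side lengths²: AB² = 18, AC² = 53, BC² = 17.
Since AC² = 53 ≥ 18 + 17 = 35, the angle opposite AC is not acute, so the smallest enclosing circle has AC as diameter.
Centre = midpoint of AC = (-1.5, 3), r² = 53/4 = 13.25.

13.25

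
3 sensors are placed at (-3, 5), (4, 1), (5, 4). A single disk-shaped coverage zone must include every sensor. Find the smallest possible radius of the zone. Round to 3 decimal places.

4.111

Call the three points A, B, C in the order given.
Side lengths²: AB² = 65, AC² = 65, BC² = 10.
Since AC² = 65 < 65 + 10 = 75, the triangle is acute, so the smallest enclosing circle is the circumcircle.
Circumcentre = (0.9, 3.7), r² = 16.9.
r = √(16.9) ≈ 4.111.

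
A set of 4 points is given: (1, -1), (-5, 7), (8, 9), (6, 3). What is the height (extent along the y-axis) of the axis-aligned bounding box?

10

max y = 9, min y = -1, so height = 10.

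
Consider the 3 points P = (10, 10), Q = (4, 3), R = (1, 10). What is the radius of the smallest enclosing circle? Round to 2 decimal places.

5.02

Side lengths²: PQ² = 85, PR² = 81, QR² = 58.
Since PQ² = 85 < 81 + 58 = 139, the triangle is acute, so the smallest enclosing circle is the circumcircle.
Circumcentre = (5.5, 109/14), r² = 2465/98.
r = √(2465/98) ≈ 5.02.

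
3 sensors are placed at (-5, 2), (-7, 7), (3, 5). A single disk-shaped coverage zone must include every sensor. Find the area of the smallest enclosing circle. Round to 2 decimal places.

81.68

Call the three points A, B, C in the order given.
Side lengths²: AB² = 29, AC² = 73, BC² = 104.
Since BC² = 104 ≥ 73 + 29 = 102, the angle opposite BC is not acute, so the smallest enclosing circle has BC as diameter.
Centre = midpoint of BC = (-2, 6), r² = 104/4 = 26.
Area = π·r² = π·26 ≈ 81.68.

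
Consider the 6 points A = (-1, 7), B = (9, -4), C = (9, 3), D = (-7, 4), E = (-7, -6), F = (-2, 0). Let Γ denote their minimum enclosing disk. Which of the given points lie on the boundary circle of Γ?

C, D, E

By Welzl's lemma the MEC is supported by two points (diametrically opposite) or three points (on a circumcircle).
The minimum enclosing circle is determined by three boundary points: C, D, E.
Their circumcentre is (0.71875, -1) with r² = 84.5791015625.
The farthest remaining point B is at distance² 77.5791015625 ≤ 84.5791015625.
The points at distance exactly r from the centre are C, D, E — 3 points.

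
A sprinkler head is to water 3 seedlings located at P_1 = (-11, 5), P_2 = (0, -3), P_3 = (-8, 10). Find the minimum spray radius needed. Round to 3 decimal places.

7.632

Side lengths²: P_1P_2² = 185, P_1P_3² = 34, P_2P_3² = 233.
Since P_2P_3² = 233 ≥ 185 + 34 = 219, the angle opposite P_2P_3 is not acute, so the smallest enclosing circle has P_2P_3 as diameter.
Centre = midpoint of P_2P_3 = (-4, 3.5), r² = 233/4 = 58.25.
r = √(58.25) ≈ 7.632.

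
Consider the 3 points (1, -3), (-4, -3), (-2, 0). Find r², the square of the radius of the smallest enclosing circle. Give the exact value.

6.5

Call the three points A, B, C in the order given.
Side lengths²: AB² = 25, AC² = 18, BC² = 13.
Since AB² = 25 < 18 + 13 = 31, the triangle is acute, so the smallest enclosing circle is the circumcircle.
Circumcentre = (-1.5, -2.5), r² = 6.5.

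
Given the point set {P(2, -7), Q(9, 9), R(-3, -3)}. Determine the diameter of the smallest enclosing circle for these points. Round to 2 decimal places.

17.57

Side lengths²: PQ² = 305, PR² = 41, QR² = 288.
Since PQ² = 305 < 288 + 41 = 329, the triangle is acute, so the smallest enclosing circle is the circumcircle.
Circumcentre = (83/18, 25/18), r² = 12505/162.
Diameter = 2r = 2√(12505/162) ≈ 17.57.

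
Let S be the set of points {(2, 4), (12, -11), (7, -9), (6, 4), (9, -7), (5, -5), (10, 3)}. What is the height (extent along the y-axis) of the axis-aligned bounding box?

max y = 4, min y = -11, so height = 15.

15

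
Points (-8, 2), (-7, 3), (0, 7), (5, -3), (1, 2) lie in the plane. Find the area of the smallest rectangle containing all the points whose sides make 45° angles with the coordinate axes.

117

In coordinates u = x + y, v = x − y the rectangle is axis-aligned; the map (x,y)→(u,v) scales areas by 2.
u-values: -6, -4, 7, 2, 3; range = 7 − (-6) = 13.
v-values: -10, -10, -7, 8, -1; range = 8 − (-10) = 18.
Area = (13 × 18) / 2 = 117.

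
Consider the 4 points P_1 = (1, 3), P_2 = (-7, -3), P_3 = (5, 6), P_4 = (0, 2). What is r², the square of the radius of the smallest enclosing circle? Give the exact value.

56.25

By Welzl's lemma the MEC is supported by two points (diametrically opposite) or three points (on a circumcircle).
The farthest pair is P_2–P_3 with squared distance 225. The circle on this segment as diameter has centre (-1, 1.5) and r² = 225/4 = 56.25.
Check P_1: distance² to centre = 6.25 ≤ 56.25, so it lies inside.
All remaining points lie in this disk, and no smaller disk contains both endpoints, so this is the minimum enclosing circle.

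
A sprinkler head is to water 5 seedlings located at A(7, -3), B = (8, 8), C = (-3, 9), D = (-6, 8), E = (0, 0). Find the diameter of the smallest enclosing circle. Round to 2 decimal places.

The minimum enclosing circle is determined by three boundary points: A, B, D.
Their circumcentre is (1, 34/11) with r² = 8845/121.
The farthest remaining point C is at distance² 6161/121 ≤ 8845/121.
Diameter = 2r = 2√(8845/121) ≈ 17.10.

17.10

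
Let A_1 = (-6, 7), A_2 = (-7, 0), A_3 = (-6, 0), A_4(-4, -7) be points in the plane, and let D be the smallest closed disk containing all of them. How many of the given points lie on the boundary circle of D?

2

By Welzl's lemma the MEC is supported by two points (diametrically opposite) or three points (on a circumcircle).
The farthest pair is A_1–A_4 with squared distance 200. The circle on this segment as diameter has centre (-5, 0) and r² = 200/4 = 50.
Check A_2: distance² to centre = 4 ≤ 50, so it lies inside.
All remaining points lie in this disk, and no smaller disk contains both endpoints, so this is the minimum enclosing circle.
The points at distance exactly r from the centre are A_1, A_4 — 2 points.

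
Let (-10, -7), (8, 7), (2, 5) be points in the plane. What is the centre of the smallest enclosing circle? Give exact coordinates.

(-1, 0)

Call the three points A, B, C in the order given.
Side lengths²: AB² = 520, AC² = 288, BC² = 40.
Since AB² = 520 ≥ 288 + 40 = 328, the angle opposite AB is not acute, so the smallest enclosing circle has AB as diameter.
Centre = midpoint of AB = (-1, 0), r² = 520/4 = 130.
Centre = (-1, 0).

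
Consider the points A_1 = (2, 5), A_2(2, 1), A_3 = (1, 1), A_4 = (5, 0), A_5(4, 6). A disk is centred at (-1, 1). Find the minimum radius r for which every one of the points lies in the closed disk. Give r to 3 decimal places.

7.071

The required radius is the distance from (-1, 1) to the farthest point.
Squared distances: 25, 9, 4, 37, 50.
Maximum is 50, attained at A_5.
r = √50 ≈ 7.071.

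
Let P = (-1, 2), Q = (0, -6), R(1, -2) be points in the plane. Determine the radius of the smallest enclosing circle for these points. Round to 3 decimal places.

Side lengths²: PQ² = 65, PR² = 20, QR² = 17.
Since PQ² = 65 ≥ 20 + 17 = 37, the angle opposite PQ is not acute, so the smallest enclosing circle has PQ as diameter.
Centre = midpoint of PQ = (-0.5, -2), r² = 65/4 = 16.25.
r = √(16.25) ≈ 4.031.

4.031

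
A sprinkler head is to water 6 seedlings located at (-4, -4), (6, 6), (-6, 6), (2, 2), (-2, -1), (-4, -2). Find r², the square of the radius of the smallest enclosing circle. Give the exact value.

52

A smallest enclosing disk is always determined by at most three of the input points on its boundary.
The minimum enclosing circle is determined by three boundary points: (-4, -4), (6, 6), (-6, 6).
Their circumcentre is (0, 2) with r² = 52.
The farthest remaining point (-4, -2) is at distance² 32 ≤ 52.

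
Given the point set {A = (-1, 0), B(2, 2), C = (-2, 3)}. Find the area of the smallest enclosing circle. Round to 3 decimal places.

14.345

Side lengths²: AB² = 13, AC² = 10, BC² = 17.
Since BC² = 17 < 13 + 10 = 23, the triangle is acute, so the smallest enclosing circle is the circumcircle.
Circumcentre = (-3/22, 43/22), r² = 1105/242.
Area = π·r² = π·1105/242 ≈ 14.345.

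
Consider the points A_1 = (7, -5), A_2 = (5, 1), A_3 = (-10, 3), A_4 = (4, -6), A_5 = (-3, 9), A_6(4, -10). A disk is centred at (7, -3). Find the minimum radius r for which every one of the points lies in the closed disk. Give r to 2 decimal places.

18.03

The required radius is the distance from (7, -3) to the farthest point.
Squared distances: 4, 20, 325, 18, 244, 58.
Maximum is 325, attained at A_3.
r = √325 ≈ 18.03.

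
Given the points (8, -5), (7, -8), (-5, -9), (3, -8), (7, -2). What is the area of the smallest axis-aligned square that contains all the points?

The bounding box has width 13 and height 7.
An axis-aligned square enclosing the set must have side ≥ max(width, height).
So the minimum side is max(13, 7) = 13.
Area = 13² = 169.

169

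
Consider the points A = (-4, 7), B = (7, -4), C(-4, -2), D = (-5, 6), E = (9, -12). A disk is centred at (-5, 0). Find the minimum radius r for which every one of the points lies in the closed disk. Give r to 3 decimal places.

18.439

The required radius is the distance from (-5, 0) to the farthest point.
Squared distances: 50, 160, 5, 36, 340.
Maximum is 340, attained at E.
r = √340 ≈ 18.439.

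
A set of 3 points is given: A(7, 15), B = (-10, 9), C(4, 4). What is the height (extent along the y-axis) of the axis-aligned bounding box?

11

max y = 15, min y = 4, so height = 11.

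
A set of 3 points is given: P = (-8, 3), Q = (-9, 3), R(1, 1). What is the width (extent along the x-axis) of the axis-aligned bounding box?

10

max x = 1, min x = -9, so width = 10.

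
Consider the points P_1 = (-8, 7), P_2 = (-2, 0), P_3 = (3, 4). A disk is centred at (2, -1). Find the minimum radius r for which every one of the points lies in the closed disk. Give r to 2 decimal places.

12.81

The required radius is the distance from (2, -1) to the farthest point.
Squared distances: 164, 17, 26.
Maximum is 164, attained at P_1.
r = √164 ≈ 12.81.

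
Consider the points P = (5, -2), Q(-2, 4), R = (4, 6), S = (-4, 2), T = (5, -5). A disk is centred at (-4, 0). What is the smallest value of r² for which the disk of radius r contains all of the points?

The required radius is the distance from (-4, 0) to the farthest point.
Squared distances: 85, 20, 100, 4, 106.
Maximum is 106, attained at T.

106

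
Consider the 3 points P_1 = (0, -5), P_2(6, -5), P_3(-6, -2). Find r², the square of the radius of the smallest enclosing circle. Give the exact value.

38.25

Side lengths²: P_1P_2² = 36, P_1P_3² = 45, P_2P_3² = 153.
Since P_2P_3² = 153 ≥ 45 + 36 = 81, the angle opposite P_2P_3 is not acute, so the smallest enclosing circle has P_2P_3 as diameter.
Centre = midpoint of P_2P_3 = (0, -3.5), r² = 153/4 = 38.25.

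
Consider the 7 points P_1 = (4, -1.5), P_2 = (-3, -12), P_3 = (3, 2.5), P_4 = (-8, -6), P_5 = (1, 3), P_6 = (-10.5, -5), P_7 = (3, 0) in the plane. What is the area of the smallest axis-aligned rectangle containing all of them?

x ranges over [-10.5, 4], width 14.5.
y ranges over [-12, 3], height 15.
Area = 14.5 × 15 = 217.5.

217.5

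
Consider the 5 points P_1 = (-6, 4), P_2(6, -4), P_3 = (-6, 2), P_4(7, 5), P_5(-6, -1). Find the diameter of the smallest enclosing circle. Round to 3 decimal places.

14.679

By Welzl's lemma the MEC is supported by two points (diametrically opposite) or three points (on a circumcircle).
The minimum enclosing circle is determined by three boundary points: P_1, P_2, P_4.
Their circumcentre is (22/29, 33/29) with r² = 45305/841.
The farthest remaining point P_5 is at distance² 42260/841 ≤ 45305/841.
Diameter = 2r = 2√(45305/841) ≈ 14.679.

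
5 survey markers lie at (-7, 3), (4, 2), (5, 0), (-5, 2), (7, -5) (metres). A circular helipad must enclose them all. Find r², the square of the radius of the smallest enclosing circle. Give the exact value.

65

By Welzl's lemma the MEC is supported by two points (diametrically opposite) or three points (on a circumcircle).
The farthest pair is (-7, 3)–(7, -5) with squared distance 260. The circle on this segment as diameter has centre (0, -1) and r² = 260/4 = 65.
Check (4, 2): distance² to centre = 25 ≤ 65, so it lies inside.
All remaining points lie in this disk, and no smaller disk contains both endpoints, so this is the minimum enclosing circle.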